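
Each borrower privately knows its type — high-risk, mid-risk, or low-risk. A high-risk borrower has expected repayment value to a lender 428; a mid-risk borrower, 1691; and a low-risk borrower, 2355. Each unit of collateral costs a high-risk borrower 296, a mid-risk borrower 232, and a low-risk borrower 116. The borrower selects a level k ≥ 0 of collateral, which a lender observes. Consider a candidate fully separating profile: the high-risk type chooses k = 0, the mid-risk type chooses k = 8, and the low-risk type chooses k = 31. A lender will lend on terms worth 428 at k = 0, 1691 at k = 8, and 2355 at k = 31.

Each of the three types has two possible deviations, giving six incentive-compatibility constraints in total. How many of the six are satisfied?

Mid-risk (own payoff 1691 − 232×8 = -165): to k=0 gives 428 → profitable ✗; to k=31 gives 2355 − 232×31 = -4837 → no gain ✓.
High-risk (own payoff 428): to k=8 gives 1691 − 296×8 = -677 → no gain ✓; to k=31 gives 2355 − 296×31 = -6821 → no gain ✓.
Low-risk (own payoff 2355 − 116×31 = -1241): to k=0 gives 428 → profitable ✗; to k=8 gives 1691 − 116×8 = 763 → profitable ✗.
3 of the 6 constraints hold; not an equilibrium.

3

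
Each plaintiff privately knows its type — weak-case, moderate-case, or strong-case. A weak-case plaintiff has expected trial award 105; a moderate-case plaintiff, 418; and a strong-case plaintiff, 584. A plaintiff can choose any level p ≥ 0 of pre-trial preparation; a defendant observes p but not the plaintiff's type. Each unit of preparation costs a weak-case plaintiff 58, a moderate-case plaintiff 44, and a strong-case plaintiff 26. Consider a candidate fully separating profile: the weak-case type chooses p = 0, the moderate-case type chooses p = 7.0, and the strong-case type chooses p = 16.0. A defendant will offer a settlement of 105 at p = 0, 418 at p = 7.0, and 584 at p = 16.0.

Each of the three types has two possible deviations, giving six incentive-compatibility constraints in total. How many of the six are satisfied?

5

Strong-case (own payoff 584 − 26×16.0 = 168): to p=0 gives 105 → no gain ✓; to p=7.0 gives 418 − 26×7.0 = 236 → profitable ✗.
Weak-case (own payoff 105): to p=7.0 gives 418 − 58×7.0 = 12 → no gain ✓; to p=16.0 gives 584 − 58×16.0 = -344 → no gain ✓.
Moderate-case (own payoff 418 − 44×7.0 = 110): to p=0 gives 105 → no gain ✓; to p=16.0 gives 584 − 44×16.0 = -120 → no gain ✓.
5 of the 6 constraints hold; not an equilibrium.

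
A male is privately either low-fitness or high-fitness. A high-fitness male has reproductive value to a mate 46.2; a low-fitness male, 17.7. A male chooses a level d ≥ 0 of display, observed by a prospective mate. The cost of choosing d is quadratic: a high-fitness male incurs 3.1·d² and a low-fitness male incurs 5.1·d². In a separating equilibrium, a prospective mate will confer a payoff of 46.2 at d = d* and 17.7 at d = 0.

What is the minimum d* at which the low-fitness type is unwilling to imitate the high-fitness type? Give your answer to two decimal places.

The low-fitness type at d = 0 receives 17.7; imitating at d* yields 46.2 − 5.1·d*².
Indifference: 17.7 = 46.2 − 5.1·d*², so d*² = (46.2 − 17.7) / 5.1 ≈ 5.5882.
d* = √5.5882 ≈ 2.36.

2.36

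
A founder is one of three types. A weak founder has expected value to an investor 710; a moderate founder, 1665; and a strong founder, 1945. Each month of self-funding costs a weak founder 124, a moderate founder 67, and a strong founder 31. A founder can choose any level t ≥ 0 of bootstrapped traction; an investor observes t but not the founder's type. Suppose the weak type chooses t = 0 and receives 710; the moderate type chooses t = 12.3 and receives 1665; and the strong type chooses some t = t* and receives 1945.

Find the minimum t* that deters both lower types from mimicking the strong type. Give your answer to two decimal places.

Moderate type (on-path payoff 1665 − 67×12.3 = 840.9) won't mimic when 840.9 ≥ 1945 − 67·t*, i.e. t* ≥ 16.48.
Weak type (on-path payoff 710) won't mimic when 710 ≥ 1945 − 124·t*, i.e. t* ≥ 9.96.
Both must hold, so t* = max(9.96, 16.48) = 16.48. The moderate type's constraint binds.

16.48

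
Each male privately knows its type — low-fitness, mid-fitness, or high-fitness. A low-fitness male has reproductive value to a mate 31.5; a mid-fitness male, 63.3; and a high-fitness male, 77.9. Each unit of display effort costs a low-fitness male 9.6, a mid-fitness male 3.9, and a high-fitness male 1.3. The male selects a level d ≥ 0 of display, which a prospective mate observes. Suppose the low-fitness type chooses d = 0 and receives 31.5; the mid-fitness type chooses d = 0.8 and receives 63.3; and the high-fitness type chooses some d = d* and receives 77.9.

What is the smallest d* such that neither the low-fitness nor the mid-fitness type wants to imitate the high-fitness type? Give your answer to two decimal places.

Low-fitness type (on-path payoff 31.5) won't mimic when 31.5 ≥ 77.9 − 9.6·d*, i.e. d* ≥ 4.83.
Mid-fitness type (on-path payoff 63.3 − 3.9×0.8 = 60.18) won't mimic when 60.18 ≥ 77.9 − 3.9·d*, i.e. d* ≥ 4.54.
Both must hold, so d* = max(4.83, 4.54) = 4.83. The low-fitness type's constraint binds.

4.83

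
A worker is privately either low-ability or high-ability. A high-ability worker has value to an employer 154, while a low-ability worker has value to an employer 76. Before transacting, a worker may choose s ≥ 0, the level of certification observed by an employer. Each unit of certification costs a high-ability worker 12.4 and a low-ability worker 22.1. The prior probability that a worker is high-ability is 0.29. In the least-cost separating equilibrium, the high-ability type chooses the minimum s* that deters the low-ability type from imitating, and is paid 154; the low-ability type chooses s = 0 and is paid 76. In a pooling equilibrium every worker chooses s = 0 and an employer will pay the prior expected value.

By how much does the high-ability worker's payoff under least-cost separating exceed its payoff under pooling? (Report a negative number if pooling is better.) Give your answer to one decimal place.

Least-cost separating signal: s* solves 76 = 154 − 22.1·s*, so s* = (154 − 76)/22.1 ≈ 3.5294.
High-ability type's separating payoff: 154 − 12.4 × s* = 154 − 12.4 × (154 − 76)/22.1 = 154 − 967.2/22.1 ≈ 110.235.
Pooling payoff: 0.29 × 154 + 0.71 × 76 = 98.62.
Difference: 110.235 − 98.62 = 11.615, i.e. 11.6 to one decimal place.
The high-ability type prefers to separate.

11.6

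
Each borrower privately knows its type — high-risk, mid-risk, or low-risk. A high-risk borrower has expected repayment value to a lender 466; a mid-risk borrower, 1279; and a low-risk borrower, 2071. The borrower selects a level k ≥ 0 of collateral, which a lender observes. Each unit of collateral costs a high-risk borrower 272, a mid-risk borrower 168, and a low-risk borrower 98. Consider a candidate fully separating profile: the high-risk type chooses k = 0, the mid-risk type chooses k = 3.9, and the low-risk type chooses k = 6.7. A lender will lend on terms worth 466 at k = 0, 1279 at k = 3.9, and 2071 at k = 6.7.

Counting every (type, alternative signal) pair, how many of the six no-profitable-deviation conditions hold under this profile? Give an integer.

Mid-risk (own payoff 1279 − 168×3.9 = 623.8): to k=0 gives 466 → no gain ✓; to k=6.7 gives 2071 − 168×6.7 = 945.4 → profitable ✗.
Low-risk (own payoff 2071 − 98×6.7 = 1414.4): to k=0 gives 466 → no gain ✓; to k=3.9 gives 1279 − 98×3.9 = 896.8 → no gain ✓.
High-risk (own payoff 466): to k=3.9 gives 1279 − 272×3.9 = 218.2 → no gain ✓; to k=6.7 gives 2071 − 272×6.7 = 248.6 → no gain ✓.
5 of the 6 constraints hold; not an equilibrium.

5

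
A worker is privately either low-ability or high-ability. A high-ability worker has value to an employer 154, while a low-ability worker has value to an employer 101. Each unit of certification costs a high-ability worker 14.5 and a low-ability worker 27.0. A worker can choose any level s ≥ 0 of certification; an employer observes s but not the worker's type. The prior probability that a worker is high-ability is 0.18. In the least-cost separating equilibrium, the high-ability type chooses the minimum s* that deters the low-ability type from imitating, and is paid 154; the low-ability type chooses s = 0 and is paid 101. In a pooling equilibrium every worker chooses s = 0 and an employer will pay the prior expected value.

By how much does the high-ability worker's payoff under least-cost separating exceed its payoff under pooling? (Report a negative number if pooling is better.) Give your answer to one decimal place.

Least-cost separating signal: s* solves 101 = 154 − 27.0·s*, so s* = (154 − 101)/27.0 ≈ 1.9630.
High-ability type's separating payoff: 154 − 14.5 × s* = 154 − 14.5 × (154 − 101)/27.0 = 154 − 768.5/27.0 ≈ 125.537.
Pooling payoff: 0.18 × 154 + 0.82 × 101 = 110.54.
Difference: 125.537 − 110.54 = 14.997, i.e. 15.0 to one decimal place.
The high-ability type prefers to separate.

15.0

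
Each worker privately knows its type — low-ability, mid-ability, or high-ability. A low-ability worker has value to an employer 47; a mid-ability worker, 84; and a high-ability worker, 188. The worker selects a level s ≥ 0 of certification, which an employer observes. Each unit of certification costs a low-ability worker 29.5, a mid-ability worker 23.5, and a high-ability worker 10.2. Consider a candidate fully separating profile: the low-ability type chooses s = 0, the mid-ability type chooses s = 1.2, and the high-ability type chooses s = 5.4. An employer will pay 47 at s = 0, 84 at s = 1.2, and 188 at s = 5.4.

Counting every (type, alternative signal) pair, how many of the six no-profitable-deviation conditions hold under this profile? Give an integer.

High-ability (own payoff 188 − 10.2×5.4 = 132.92): to s=0 gives 47 → no gain ✓; to s=1.2 gives 84 − 10.2×1.2 = 71.76 → no gain ✓.
Low-ability (own payoff 47): to s=1.2 gives 84 − 29.5×1.2 = 48.6 → profitable ✗; to s=5.4 gives 188 − 29.5×5.4 = 28.7 → no gain ✓.
Mid-ability (own payoff 84 − 23.5×1.2 = 55.8): to s=0 gives 47 → no gain ✓; to s=5.4 gives 188 − 23.5×5.4 = 61.1 → profitable ✗.
4 of the 6 constraints hold; not an equilibrium.

4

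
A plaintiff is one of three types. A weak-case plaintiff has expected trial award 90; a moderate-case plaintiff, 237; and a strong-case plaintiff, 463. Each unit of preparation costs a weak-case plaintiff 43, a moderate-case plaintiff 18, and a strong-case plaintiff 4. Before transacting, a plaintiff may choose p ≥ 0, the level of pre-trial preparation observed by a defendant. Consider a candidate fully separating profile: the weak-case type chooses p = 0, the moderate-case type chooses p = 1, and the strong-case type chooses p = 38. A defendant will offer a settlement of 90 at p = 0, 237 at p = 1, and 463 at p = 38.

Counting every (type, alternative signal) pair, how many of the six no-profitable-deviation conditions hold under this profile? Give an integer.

5

Strong-case (own payoff 463 − 4×38 = 311): to p=0 gives 90 → no gain ✓; to p=1 gives 237 − 4×1 = 233 → no gain ✓.
Moderate-case (own payoff 237 − 18×1 = 219): to p=0 gives 90 → no gain ✓; to p=38 gives 463 − 18×38 = -221 → no gain ✓.
Weak-case (own payoff 90): to p=1 gives 237 − 43×1 = 194 → profitable ✗; to p=38 gives 463 − 43×38 = -1171 → no gain ✓.
5 of the 6 constraints hold; not an equilibrium.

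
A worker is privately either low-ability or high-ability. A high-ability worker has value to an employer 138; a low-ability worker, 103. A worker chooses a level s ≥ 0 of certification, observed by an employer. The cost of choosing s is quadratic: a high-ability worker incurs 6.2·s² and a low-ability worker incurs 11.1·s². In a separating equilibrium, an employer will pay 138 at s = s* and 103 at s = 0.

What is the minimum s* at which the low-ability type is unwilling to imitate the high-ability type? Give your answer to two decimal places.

The low-ability type at s = 0 receives 103; imitating at s* yields 138 − 11.1·s*².
Indifference: 103 = 138 − 11.1·s*², so s*² = (138 − 103) / 11.1 ≈ 3.1532.
s* = √3.1532 ≈ 1.78.

1.78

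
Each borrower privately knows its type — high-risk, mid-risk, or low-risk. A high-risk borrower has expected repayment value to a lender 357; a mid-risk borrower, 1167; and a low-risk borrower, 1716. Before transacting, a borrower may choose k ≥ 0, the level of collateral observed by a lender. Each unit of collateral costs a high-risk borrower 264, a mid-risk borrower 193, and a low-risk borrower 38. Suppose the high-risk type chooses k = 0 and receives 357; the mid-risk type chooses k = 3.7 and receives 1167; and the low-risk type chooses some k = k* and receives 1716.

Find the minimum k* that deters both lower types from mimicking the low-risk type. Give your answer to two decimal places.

6.54

Mid-risk type (on-path payoff 1167 − 193×3.7 = 452.9) won't mimic when 452.9 ≥ 1716 − 193·k*, i.e. k* ≥ 6.54.
High-risk type (on-path payoff 357) won't mimic when 357 ≥ 1716 − 264·k*, i.e. k* ≥ 5.15.
Both must hold, so k* = max(5.15, 6.54) = 6.54. The mid-risk type's constraint binds.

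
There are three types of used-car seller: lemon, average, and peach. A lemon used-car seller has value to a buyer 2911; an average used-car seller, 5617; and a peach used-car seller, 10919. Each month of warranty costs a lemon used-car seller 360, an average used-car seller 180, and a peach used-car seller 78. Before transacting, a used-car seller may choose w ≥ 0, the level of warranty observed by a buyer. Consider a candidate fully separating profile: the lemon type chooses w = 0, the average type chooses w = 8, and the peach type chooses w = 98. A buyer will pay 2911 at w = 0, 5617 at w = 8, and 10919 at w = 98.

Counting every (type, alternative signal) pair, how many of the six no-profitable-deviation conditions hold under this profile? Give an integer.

5

Peach (own payoff 10919 − 78×98 = 3275): to w=0 gives 2911 → no gain ✓; to w=8 gives 5617 − 78×8 = 4993 → profitable ✗.
Lemon (own payoff 2911): to w=8 gives 5617 − 360×8 = 2737 → no gain ✓; to w=98 gives 10919 − 360×98 = -24361 → no gain ✓.
Average (own payoff 5617 − 180×8 = 4177): to w=0 gives 2911 → no gain ✓; to w=98 gives 10919 − 180×98 = -6721 → no gain ✓.
5 of the 6 constraints hold; not an equilibrium.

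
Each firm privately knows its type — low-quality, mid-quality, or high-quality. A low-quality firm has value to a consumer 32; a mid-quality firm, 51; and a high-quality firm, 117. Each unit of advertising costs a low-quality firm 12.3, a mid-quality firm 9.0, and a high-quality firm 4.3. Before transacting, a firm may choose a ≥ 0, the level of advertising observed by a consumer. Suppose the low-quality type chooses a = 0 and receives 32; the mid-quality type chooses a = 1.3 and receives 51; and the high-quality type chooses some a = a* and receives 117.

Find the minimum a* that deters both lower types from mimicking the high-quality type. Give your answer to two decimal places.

Low-quality type (on-path payoff 32) won't mimic when 32 ≥ 117 − 12.3·a*, i.e. a* ≥ 6.91.
Mid-quality type (on-path payoff 51 − 9.0×1.3 = 39.3) won't mimic when 39.3 ≥ 117 − 9.0·a*, i.e. a* ≥ 8.63.
Both must hold, so a* = max(6.91, 8.63) = 8.63. The mid-quality type's constraint binds.

8.63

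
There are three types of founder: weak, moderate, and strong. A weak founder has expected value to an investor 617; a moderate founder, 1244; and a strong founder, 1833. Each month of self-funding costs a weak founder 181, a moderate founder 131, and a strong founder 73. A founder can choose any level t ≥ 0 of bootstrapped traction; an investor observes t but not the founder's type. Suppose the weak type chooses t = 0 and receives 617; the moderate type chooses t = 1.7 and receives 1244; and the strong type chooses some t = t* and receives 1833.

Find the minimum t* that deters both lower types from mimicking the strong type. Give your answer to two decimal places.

6.72

Moderate type (on-path payoff 1244 − 131×1.7 = 1021.3) won't mimic when 1021.3 ≥ 1833 − 131·t*, i.e. t* ≥ 6.20.
Weak type (on-path payoff 617) won't mimic when 617 ≥ 1833 − 181·t*, i.e. t* ≥ 6.72.
Both must hold, so t* = max(6.72, 6.20) = 6.72. The weak type's constraint binds.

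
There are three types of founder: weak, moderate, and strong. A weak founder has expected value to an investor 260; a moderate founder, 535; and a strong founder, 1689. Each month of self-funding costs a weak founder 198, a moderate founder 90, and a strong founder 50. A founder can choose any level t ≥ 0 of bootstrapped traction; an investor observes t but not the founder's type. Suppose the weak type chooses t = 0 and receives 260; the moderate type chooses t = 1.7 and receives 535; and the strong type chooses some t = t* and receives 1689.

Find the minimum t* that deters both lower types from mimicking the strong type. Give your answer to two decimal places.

Moderate type (on-path payoff 535 − 90×1.7 = 382) won't mimic when 382 ≥ 1689 − 90·t*, i.e. t* ≥ 14.52.
Weak type (on-path payoff 260) won't mimic when 260 ≥ 1689 − 198·t*, i.e. t* ≥ 7.22.
Both must hold, so t* = max(7.22, 14.52) = 14.52. The moderate type's constraint binds.

14.52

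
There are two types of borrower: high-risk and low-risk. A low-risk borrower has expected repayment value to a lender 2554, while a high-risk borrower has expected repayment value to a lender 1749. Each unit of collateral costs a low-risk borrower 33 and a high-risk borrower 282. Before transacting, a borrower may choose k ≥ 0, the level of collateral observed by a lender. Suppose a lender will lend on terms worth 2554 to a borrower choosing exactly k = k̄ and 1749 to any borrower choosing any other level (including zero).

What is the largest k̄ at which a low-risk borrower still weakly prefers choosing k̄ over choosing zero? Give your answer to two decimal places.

Choosing k̄ yields the low-risk type 2554 − 33·k̄; choosing zero yields 1749.
The low-risk type is indifferent at 2554 − 33·k̄ = 1749, i.e. k̄ = (2554 − 1749) / 33 ≈ 24.39.
For any k̄ above 24.39 the low-risk type would rather pool at zero, so separation collapses.

24.39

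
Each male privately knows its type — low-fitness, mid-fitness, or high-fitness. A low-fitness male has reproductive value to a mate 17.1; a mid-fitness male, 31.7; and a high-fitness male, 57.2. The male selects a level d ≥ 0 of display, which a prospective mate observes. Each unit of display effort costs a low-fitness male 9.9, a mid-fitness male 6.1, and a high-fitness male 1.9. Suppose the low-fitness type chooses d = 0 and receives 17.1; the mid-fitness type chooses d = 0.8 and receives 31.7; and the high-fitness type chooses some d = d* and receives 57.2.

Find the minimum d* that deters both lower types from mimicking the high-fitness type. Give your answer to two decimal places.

Mid-fitness type (on-path payoff 31.7 − 6.1×0.8 = 26.82) won't mimic when 26.82 ≥ 57.2 − 6.1·d*, i.e. d* ≥ 4.98.
Low-fitness type (on-path payoff 17.1) won't mimic when 17.1 ≥ 57.2 − 9.9·d*, i.e. d* ≥ 4.05.
Both must hold, so d* = max(4.05, 4.98) = 4.98. The mid-fitness type's constraint binds.

4.98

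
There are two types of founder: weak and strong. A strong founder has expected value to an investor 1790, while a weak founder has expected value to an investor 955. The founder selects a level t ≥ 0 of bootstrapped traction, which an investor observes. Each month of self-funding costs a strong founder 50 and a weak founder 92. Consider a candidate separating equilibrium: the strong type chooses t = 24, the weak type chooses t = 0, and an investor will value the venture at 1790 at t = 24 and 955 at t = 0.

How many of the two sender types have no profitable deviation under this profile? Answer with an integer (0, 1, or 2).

Weak type: stay at 0 → 955; mimic → 1790 − 92 × 24 = -418. IC holds (955 ≥ -418).
Strong type: signal → 1790 − 50 × 24 = 590; deviate to 0 → 955. IC fails (590 < 955).
1 of 2 constraints hold, so this profile is not an equilibrium.

1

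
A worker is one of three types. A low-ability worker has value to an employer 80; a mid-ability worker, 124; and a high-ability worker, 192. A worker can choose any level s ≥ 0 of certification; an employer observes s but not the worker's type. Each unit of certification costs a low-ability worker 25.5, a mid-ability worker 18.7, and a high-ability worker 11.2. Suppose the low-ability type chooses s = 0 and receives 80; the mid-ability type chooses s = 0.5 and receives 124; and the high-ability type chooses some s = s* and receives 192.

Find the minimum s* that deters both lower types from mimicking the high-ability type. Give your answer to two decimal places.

4.39

Low-ability type (on-path payoff 80) won't mimic when 80 ≥ 192 − 25.5·s*, i.e. s* ≥ 4.39.
Mid-ability type (on-path payoff 124 − 18.7×0.5 = 114.65) won't mimic when 114.65 ≥ 192 − 18.7·s*, i.e. s* ≥ 4.14.
Both must hold, so s* = max(4.39, 4.14) = 4.39. The low-ability type's constraint binds.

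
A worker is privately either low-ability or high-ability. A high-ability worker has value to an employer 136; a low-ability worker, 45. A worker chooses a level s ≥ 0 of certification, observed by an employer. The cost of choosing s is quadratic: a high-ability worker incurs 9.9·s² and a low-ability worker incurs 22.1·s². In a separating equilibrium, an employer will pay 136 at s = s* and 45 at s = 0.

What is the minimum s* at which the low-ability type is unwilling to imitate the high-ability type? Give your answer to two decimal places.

The low-ability type at s = 0 receives 45; imitating at s* yields 136 − 22.1·s*².
Indifference: 45 = 136 − 22.1·s*², so s*² = (136 − 45) / 22.1 ≈ 4.1176.
s* = √4.1176 ≈ 2.03.

2.03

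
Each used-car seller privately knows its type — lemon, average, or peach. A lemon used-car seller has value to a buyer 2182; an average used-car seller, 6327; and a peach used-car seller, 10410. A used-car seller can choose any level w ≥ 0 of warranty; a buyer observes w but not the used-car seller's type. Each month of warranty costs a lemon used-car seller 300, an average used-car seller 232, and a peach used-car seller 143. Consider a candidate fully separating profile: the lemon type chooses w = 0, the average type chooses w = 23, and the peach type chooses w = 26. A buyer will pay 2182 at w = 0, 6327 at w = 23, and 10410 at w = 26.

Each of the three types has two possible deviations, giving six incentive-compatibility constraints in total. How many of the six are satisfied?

Average (own payoff 6327 − 232×23 = 991): to w=0 gives 2182 → profitable ✗; to w=26 gives 10410 − 232×26 = 4378 → profitable ✗.
Lemon (own payoff 2182): to w=23 gives 6327 − 300×23 = -573 → no gain ✓; to w=26 gives 10410 − 300×26 = 2610 → profitable ✗.
Peach (own payoff 10410 − 143×26 = 6692): to w=0 gives 2182 → no gain ✓; to w=23 gives 6327 − 143×23 = 3038 → no gain ✓.
3 of the 6 constraints hold; not an equilibrium.

3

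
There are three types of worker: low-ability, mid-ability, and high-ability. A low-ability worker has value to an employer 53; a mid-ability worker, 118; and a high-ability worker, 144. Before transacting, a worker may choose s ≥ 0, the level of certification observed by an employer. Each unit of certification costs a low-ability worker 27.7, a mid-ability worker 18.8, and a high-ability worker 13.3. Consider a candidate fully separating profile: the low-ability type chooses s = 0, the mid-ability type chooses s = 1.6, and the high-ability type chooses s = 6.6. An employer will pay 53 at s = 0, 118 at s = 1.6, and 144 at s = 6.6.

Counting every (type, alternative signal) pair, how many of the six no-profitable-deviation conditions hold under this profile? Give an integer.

Mid-ability (own payoff 118 − 18.8×1.6 = 87.92): to s=0 gives 53 → no gain ✓; to s=6.6 gives 144 − 18.8×6.6 = 19.92 → no gain ✓.
Low-ability (own payoff 53): to s=1.6 gives 118 − 27.7×1.6 = 73.68 → profitable ✗; to s=6.6 gives 144 − 27.7×6.6 = -38.82 → no gain ✓.
High-ability (own payoff 144 − 13.3×6.6 = 56.22): to s=0 gives 53 → no gain ✓; to s=1.6 gives 118 − 13.3×1.6 = 96.72 → profitable ✗.
4 of the 6 constraints hold; not an equilibrium.

4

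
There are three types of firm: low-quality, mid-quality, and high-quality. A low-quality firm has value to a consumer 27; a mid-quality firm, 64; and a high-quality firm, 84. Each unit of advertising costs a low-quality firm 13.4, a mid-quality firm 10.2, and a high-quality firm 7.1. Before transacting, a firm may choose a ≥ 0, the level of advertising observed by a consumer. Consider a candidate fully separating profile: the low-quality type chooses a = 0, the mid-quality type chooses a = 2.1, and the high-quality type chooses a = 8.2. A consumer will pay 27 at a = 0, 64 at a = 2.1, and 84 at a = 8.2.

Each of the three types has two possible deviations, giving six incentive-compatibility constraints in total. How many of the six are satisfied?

High-quality (own payoff 84 − 7.1×8.2 = 25.78): to a=0 gives 27 → profitable ✗; to a=2.1 gives 64 − 7.1×2.1 = 49.09 → profitable ✗.
Mid-quality (own payoff 64 − 10.2×2.1 = 42.58): to a=0 gives 27 → no gain ✓; to a=8.2 gives 84 − 10.2×8.2 = 0.36 → no gain ✓.
Low-quality (own payoff 27): to a=2.1 gives 64 − 13.4×2.1 = 35.86 → profitable ✗; to a=8.2 gives 84 − 13.4×8.2 = -25.88 → no gain ✓.
3 of the 6 constraints hold; not an equilibrium.

3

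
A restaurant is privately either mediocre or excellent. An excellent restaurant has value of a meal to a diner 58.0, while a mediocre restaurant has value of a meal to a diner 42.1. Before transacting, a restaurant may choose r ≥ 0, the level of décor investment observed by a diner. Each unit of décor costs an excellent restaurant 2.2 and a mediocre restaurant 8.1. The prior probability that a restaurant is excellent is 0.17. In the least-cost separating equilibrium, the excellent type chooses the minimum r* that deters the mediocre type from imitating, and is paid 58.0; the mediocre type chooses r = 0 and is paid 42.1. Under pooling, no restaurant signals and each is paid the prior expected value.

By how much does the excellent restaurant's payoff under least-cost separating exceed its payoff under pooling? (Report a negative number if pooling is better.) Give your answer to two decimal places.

Least-cost separating signal: r* solves 42.1 = 58.0 − 8.1·r*, so r* = (58.0 − 42.1)/8.1 ≈ 1.9630.
Excellent type's separating payoff: 58.0 − 2.2 × r* = 58.0 − 2.2 × (58.0 − 42.1)/8.1 = 58.0 − 34.98/8.1 ≈ 53.6815.
Pooling payoff: 0.17 × 58.0 + 0.83 × 42.1 = 44.803.
Difference: 53.6815 − 44.803 = 8.8785, i.e. 8.88 to two decimal places.
The excellent type prefers to separate.

8.88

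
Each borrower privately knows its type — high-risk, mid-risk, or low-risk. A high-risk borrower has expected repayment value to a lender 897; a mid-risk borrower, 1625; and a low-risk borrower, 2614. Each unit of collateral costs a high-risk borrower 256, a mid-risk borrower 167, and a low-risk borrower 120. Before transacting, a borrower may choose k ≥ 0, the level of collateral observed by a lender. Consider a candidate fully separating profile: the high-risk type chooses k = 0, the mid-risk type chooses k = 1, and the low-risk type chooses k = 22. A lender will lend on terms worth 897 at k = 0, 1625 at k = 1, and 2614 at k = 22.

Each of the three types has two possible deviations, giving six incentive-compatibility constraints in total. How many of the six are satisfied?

3

Low-risk (own payoff 2614 − 120×22 = -26): to k=0 gives 897 → profitable ✗; to k=1 gives 1625 − 120×1 = 1505 → profitable ✗.
Mid-risk (own payoff 1625 − 167×1 = 1458): to k=0 gives 897 → no gain ✓; to k=22 gives 2614 − 167×22 = -1060 → no gain ✓.
High-risk (own payoff 897): to k=1 gives 1625 − 256×1 = 1369 → profitable ✗; to k=22 gives 2614 − 256×22 = -3018 → no gain ✓.
3 of the 6 constraints hold; not an equilibrium.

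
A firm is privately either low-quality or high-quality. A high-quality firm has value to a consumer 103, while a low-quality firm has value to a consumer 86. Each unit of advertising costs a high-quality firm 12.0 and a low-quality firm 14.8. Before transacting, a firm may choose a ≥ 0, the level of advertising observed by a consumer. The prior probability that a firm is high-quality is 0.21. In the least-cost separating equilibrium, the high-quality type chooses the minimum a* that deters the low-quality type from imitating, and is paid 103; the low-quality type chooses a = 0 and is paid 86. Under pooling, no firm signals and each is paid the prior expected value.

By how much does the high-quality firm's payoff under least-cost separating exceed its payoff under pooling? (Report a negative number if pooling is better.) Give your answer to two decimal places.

Least-cost separating signal: a* solves 86 = 103 − 14.8·a*, so a* = (103 − 86)/14.8 ≈ 1.1486.
High-quality type's separating payoff: 103 − 12.0 × a* = 103 − 12.0 × (103 − 86)/14.8 = 103 − 204/14.8 ≈ 89.2162.
Pooling payoff: 0.21 × 103 + 0.79 × 86 = 89.57.
Difference: 89.2162 − 89.57 = -0.3538, i.e. -0.35 to two decimal places.
The high-quality type would prefer the pooling outcome.

-0.35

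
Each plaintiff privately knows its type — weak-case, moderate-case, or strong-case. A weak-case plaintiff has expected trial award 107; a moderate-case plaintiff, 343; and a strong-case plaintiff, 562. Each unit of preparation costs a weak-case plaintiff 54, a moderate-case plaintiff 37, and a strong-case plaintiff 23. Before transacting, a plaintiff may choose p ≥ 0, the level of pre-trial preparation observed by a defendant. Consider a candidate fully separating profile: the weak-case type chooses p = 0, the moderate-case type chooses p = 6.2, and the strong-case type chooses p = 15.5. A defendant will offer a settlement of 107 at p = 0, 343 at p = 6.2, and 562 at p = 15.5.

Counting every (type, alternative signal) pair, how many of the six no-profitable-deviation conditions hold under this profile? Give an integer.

6

Strong-case (own payoff 562 − 23×15.5 = 205.5): to p=0 gives 107 → no gain ✓; to p=6.2 gives 343 − 23×6.2 = 200.4 → no gain ✓.
Weak-case (own payoff 107): to p=6.2 gives 343 − 54×6.2 = 8.2 → no gain ✓; to p=15.5 gives 562 − 54×15.5 = -275 → no gain ✓.
Moderate-case (own payoff 343 − 37×6.2 = 113.6): to p=0 gives 107 → no gain ✓; to p=15.5 gives 562 − 37×15.5 = -11.5 → no gain ✓.
6 of the 6 constraints hold; this profile is a separating equilibrium.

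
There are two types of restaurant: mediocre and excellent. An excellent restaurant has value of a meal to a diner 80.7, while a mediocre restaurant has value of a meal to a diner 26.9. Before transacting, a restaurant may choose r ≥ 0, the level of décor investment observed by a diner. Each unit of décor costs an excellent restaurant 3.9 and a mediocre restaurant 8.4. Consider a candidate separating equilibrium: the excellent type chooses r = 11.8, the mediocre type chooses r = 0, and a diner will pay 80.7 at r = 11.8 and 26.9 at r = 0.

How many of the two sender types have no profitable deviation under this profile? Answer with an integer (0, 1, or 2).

Excellent type: signal → 80.7 − 3.9 × 11.8 = 34.68; deviate to 0 → 26.9. IC holds (34.68 ≥ 26.9).
Mediocre type: stay at 0 → 26.9; mimic → 80.7 − 8.4 × 11.8 = -18.42. IC holds (26.9 ≥ -18.42).
2 of 2 constraints hold, so this is a separating equilibrium.

2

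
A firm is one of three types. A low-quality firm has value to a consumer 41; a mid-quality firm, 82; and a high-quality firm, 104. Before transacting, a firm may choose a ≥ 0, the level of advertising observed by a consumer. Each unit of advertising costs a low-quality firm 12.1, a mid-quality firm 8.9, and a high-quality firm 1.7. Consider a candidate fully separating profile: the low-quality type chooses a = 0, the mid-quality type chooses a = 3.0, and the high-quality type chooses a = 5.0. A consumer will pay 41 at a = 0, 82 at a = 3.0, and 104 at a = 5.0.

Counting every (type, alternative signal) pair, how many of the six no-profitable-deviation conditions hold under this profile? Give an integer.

Mid-quality (own payoff 82 − 8.9×3.0 = 55.3): to a=0 gives 41 → no gain ✓; to a=5.0 gives 104 − 8.9×5.0 = 59.5 → profitable ✗.
Low-quality (own payoff 41): to a=3.0 gives 82 − 12.1×3.0 = 45.7 → profitable ✗; to a=5.0 gives 104 − 12.1×5.0 = 43.5 → profitable ✗.
High-quality (own payoff 104 − 1.7×5.0 = 95.5): to a=0 gives 41 → no gain ✓; to a=3.0 gives 82 − 1.7×3.0 = 76.9 → no gain ✓.
3 of the 6 constraints hold; not an equilibrium.

3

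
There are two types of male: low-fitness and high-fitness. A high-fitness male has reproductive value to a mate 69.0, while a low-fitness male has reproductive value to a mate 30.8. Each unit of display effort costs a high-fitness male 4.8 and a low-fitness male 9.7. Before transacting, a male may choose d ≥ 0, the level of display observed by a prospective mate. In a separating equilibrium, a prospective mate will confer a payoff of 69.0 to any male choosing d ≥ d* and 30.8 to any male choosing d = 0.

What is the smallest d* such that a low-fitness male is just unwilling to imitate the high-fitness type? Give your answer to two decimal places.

A low-fitness male choosing d = 0 receives 30.8.
Imitating at d* instead would pay 69.0 at cost 9.7·d*, netting 69.0 − 9.7·d*.
Indifference: 30.8 = 69.0 − 9.7·d*, so d* = (69.0 − 30.8) / 9.7 ≈ 3.94.
This is the low-fitness type's binding incentive-compatibility constraint; any d ≥ 3.94 sustains separation on that side.

3.94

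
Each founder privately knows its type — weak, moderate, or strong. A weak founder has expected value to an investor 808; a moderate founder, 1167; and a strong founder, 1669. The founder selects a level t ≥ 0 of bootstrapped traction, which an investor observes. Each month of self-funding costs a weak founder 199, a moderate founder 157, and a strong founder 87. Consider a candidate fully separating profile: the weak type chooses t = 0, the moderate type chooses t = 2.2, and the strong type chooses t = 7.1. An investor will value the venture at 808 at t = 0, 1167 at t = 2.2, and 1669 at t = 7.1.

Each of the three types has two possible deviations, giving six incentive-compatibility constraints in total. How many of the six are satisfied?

Strong (own payoff 1669 − 87×7.1 = 1051.3): to t=0 gives 808 → no gain ✓; to t=2.2 gives 1167 − 87×2.2 = 975.6 → no gain ✓.
Moderate (own payoff 1167 − 157×2.2 = 821.6): to t=0 gives 808 → no gain ✓; to t=7.1 gives 1669 − 157×7.1 = 554.3 → no gain ✓.
Weak (own payoff 808): to t=2.2 gives 1167 − 199×2.2 = 729.2 → no gain ✓; to t=7.1 gives 1669 − 199×7.1 = 256.1 → no gain ✓.
6 of the 6 constraints hold; this profile is a separating equilibrium.

6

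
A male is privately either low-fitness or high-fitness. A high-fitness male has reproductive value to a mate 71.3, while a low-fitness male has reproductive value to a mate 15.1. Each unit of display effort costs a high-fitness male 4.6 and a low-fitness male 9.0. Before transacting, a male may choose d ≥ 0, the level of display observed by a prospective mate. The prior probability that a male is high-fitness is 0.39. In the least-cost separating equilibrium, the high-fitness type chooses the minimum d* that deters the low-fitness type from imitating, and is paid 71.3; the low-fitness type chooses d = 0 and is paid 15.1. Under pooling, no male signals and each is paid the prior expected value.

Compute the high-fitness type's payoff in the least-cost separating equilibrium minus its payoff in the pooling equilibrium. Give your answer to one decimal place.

5.6

Least-cost separating signal: d* solves 15.1 = 71.3 − 9.0·d*, so d* = (71.3 − 15.1)/9.0 ≈ 6.2444.
High-fitness type's separating payoff: 71.3 − 4.6 × d* = 71.3 − 4.6 × (71.3 − 15.1)/9.0 = 71.3 − 258.52/9.0 ≈ 42.576.
Pooling payoff: 0.39 × 71.3 + 0.61 × 15.1 = 37.018.
Difference: 42.576 − 37.018 = 5.558, i.e. 5.6 to one decimal place.
The high-fitness type prefers to separate.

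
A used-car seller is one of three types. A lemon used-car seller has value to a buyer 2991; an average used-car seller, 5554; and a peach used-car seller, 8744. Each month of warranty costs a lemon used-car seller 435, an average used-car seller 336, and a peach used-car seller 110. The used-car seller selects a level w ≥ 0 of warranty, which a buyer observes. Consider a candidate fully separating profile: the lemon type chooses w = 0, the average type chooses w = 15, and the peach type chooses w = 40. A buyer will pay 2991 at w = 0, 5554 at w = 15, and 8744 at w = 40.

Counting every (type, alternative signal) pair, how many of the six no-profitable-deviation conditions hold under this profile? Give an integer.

5

Lemon (own payoff 2991): to w=15 gives 5554 − 435×15 = -971 → no gain ✓; to w=40 gives 8744 − 435×40 = -8656 → no gain ✓.
Average (own payoff 5554 − 336×15 = 514): to w=0 gives 2991 → profitable ✗; to w=40 gives 8744 − 336×40 = -4696 → no gain ✓.
Peach (own payoff 8744 − 110×40 = 4344): to w=0 gives 2991 → no gain ✓; to w=15 gives 5554 − 110×15 = 3904 → no gain ✓.
5 of the 6 constraints hold; not an equilibrium.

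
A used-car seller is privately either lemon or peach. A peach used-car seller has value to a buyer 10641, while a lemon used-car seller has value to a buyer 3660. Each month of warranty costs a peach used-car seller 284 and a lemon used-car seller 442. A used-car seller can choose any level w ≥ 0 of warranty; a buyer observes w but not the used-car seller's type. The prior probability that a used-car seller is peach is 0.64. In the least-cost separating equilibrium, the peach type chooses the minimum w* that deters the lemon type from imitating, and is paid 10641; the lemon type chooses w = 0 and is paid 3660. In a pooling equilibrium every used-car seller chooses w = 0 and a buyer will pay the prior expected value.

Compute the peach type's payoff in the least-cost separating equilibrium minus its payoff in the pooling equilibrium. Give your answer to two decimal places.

-1972.37

Least-cost separating signal: w* solves 3660 = 10641 − 442·w*, so w* = (10641 − 3660)/442 ≈ 15.7941.
Peach type's separating payoff: 10641 − 284 × w* = 10641 − 284 × (10641 − 3660)/442 = 10641 − 1982604/442 ≈ 6155.4706.
Pooling payoff: 0.64 × 10641 + 0.36 × 3660 = 8127.84.
Difference: 6155.4706 − 8127.84 = -1972.3694, i.e. -1972.37 to two decimal places.
The peach type would prefer the pooling outcome.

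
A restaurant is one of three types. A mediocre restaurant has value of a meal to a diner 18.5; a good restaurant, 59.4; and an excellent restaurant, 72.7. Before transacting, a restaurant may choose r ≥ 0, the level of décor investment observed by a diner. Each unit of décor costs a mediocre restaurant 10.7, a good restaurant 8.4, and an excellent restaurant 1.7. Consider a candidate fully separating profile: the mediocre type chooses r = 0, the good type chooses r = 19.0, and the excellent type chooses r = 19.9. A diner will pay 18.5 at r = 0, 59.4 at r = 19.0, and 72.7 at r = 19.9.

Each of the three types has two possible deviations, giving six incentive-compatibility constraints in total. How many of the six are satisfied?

Excellent (own payoff 72.7 − 1.7×19.9 = 38.87): to r=0 gives 18.5 → no gain ✓; to r=19.0 gives 59.4 − 1.7×19.0 = 27.1 → no gain ✓.
Good (own payoff 59.4 − 8.4×19.0 = -100.2): to r=0 gives 18.5 → profitable ✗; to r=19.9 gives 72.7 − 8.4×19.9 = -94.46 → profitable ✗.
Mediocre (own payoff 18.5): to r=19.0 gives 59.4 − 10.7×19.0 = -143.9 → no gain ✓; to r=19.9 gives 72.7 − 10.7×19.9 = -140.23 → no gain ✓.
4 of the 6 constraints hold; not an equilibrium.

4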